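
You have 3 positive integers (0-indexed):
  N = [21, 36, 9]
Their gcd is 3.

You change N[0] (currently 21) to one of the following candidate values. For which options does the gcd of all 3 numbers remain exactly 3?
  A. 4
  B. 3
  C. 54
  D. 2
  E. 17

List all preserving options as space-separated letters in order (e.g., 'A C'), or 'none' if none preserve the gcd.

Answer: B

Derivation:
Old gcd = 3; gcd of others (without N[0]) = 9
New gcd for candidate v: gcd(9, v). Preserves old gcd iff gcd(9, v) = 3.
  Option A: v=4, gcd(9,4)=1 -> changes
  Option B: v=3, gcd(9,3)=3 -> preserves
  Option C: v=54, gcd(9,54)=9 -> changes
  Option D: v=2, gcd(9,2)=1 -> changes
  Option E: v=17, gcd(9,17)=1 -> changes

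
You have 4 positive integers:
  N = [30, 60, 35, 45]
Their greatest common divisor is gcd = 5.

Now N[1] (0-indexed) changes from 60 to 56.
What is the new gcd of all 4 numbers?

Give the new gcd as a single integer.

Answer: 1

Derivation:
Numbers: [30, 60, 35, 45], gcd = 5
Change: index 1, 60 -> 56
gcd of the OTHER numbers (without index 1): gcd([30, 35, 45]) = 5
New gcd = gcd(g_others, new_val) = gcd(5, 56) = 1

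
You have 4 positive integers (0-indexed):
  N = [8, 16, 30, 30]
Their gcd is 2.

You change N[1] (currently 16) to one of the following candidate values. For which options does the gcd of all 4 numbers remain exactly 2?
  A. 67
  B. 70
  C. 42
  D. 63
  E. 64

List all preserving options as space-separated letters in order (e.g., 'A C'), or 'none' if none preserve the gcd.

Answer: B C E

Derivation:
Old gcd = 2; gcd of others (without N[1]) = 2
New gcd for candidate v: gcd(2, v). Preserves old gcd iff gcd(2, v) = 2.
  Option A: v=67, gcd(2,67)=1 -> changes
  Option B: v=70, gcd(2,70)=2 -> preserves
  Option C: v=42, gcd(2,42)=2 -> preserves
  Option D: v=63, gcd(2,63)=1 -> changes
  Option E: v=64, gcd(2,64)=2 -> preserves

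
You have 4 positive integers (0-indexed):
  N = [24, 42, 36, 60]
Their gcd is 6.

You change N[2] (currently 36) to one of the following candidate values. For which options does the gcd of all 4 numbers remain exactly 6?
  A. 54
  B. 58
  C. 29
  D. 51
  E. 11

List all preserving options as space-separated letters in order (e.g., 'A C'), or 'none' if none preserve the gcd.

Old gcd = 6; gcd of others (without N[2]) = 6
New gcd for candidate v: gcd(6, v). Preserves old gcd iff gcd(6, v) = 6.
  Option A: v=54, gcd(6,54)=6 -> preserves
  Option B: v=58, gcd(6,58)=2 -> changes
  Option C: v=29, gcd(6,29)=1 -> changes
  Option D: v=51, gcd(6,51)=3 -> changes
  Option E: v=11, gcd(6,11)=1 -> changes

Answer: A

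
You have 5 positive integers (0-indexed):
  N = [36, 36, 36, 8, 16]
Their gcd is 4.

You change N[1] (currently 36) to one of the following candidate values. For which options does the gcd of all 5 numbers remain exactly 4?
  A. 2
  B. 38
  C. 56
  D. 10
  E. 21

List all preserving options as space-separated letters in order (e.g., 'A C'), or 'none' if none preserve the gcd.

Old gcd = 4; gcd of others (without N[1]) = 4
New gcd for candidate v: gcd(4, v). Preserves old gcd iff gcd(4, v) = 4.
  Option A: v=2, gcd(4,2)=2 -> changes
  Option B: v=38, gcd(4,38)=2 -> changes
  Option C: v=56, gcd(4,56)=4 -> preserves
  Option D: v=10, gcd(4,10)=2 -> changes
  Option E: v=21, gcd(4,21)=1 -> changes

Answer: C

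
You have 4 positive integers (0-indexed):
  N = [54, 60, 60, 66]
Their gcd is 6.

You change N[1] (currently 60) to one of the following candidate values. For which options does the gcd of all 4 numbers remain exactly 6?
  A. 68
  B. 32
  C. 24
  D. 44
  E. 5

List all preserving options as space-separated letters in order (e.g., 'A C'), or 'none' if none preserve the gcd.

Answer: C

Derivation:
Old gcd = 6; gcd of others (without N[1]) = 6
New gcd for candidate v: gcd(6, v). Preserves old gcd iff gcd(6, v) = 6.
  Option A: v=68, gcd(6,68)=2 -> changes
  Option B: v=32, gcd(6,32)=2 -> changes
  Option C: v=24, gcd(6,24)=6 -> preserves
  Option D: v=44, gcd(6,44)=2 -> changes
  Option E: v=5, gcd(6,5)=1 -> changes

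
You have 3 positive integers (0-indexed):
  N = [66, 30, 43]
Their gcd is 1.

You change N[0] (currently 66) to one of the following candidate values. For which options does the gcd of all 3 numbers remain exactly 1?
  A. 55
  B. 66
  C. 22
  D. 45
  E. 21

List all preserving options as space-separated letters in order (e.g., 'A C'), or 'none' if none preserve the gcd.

Answer: A B C D E

Derivation:
Old gcd = 1; gcd of others (without N[0]) = 1
New gcd for candidate v: gcd(1, v). Preserves old gcd iff gcd(1, v) = 1.
  Option A: v=55, gcd(1,55)=1 -> preserves
  Option B: v=66, gcd(1,66)=1 -> preserves
  Option C: v=22, gcd(1,22)=1 -> preserves
  Option D: v=45, gcd(1,45)=1 -> preserves
  Option E: v=21, gcd(1,21)=1 -> preserves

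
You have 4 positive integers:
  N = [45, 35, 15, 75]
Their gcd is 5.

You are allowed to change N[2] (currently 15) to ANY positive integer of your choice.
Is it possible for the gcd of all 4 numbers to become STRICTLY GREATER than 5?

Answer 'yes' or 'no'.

Answer: no

Derivation:
Current gcd = 5
gcd of all OTHER numbers (without N[2]=15): gcd([45, 35, 75]) = 5
The new gcd after any change is gcd(5, new_value).
This can be at most 5.
Since 5 = old gcd 5, the gcd can only stay the same or decrease.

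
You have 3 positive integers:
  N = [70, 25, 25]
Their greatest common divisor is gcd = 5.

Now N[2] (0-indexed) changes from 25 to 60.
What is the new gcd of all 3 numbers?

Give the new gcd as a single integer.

Numbers: [70, 25, 25], gcd = 5
Change: index 2, 25 -> 60
gcd of the OTHER numbers (without index 2): gcd([70, 25]) = 5
New gcd = gcd(g_others, new_val) = gcd(5, 60) = 5

Answer: 5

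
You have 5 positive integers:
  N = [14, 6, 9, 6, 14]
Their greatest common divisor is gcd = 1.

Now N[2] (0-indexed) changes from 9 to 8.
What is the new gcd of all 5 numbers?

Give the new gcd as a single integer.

Numbers: [14, 6, 9, 6, 14], gcd = 1
Change: index 2, 9 -> 8
gcd of the OTHER numbers (without index 2): gcd([14, 6, 6, 14]) = 2
New gcd = gcd(g_others, new_val) = gcd(2, 8) = 2

Answer: 2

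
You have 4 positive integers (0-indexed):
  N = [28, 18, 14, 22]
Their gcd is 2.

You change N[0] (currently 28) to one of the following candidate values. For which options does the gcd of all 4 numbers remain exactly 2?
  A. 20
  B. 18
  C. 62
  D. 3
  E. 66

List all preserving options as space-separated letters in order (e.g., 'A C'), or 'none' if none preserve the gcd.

Answer: A B C E

Derivation:
Old gcd = 2; gcd of others (without N[0]) = 2
New gcd for candidate v: gcd(2, v). Preserves old gcd iff gcd(2, v) = 2.
  Option A: v=20, gcd(2,20)=2 -> preserves
  Option B: v=18, gcd(2,18)=2 -> preserves
  Option C: v=62, gcd(2,62)=2 -> preserves
  Option D: v=3, gcd(2,3)=1 -> changes
  Option E: v=66, gcd(2,66)=2 -> preserves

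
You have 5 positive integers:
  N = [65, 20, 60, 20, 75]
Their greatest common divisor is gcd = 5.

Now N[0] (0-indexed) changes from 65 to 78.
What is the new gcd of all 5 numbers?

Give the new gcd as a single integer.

Answer: 1

Derivation:
Numbers: [65, 20, 60, 20, 75], gcd = 5
Change: index 0, 65 -> 78
gcd of the OTHER numbers (without index 0): gcd([20, 60, 20, 75]) = 5
New gcd = gcd(g_others, new_val) = gcd(5, 78) = 1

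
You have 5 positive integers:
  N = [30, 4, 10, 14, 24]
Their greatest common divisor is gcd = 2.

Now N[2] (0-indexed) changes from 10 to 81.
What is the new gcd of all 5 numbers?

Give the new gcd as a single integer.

Answer: 1

Derivation:
Numbers: [30, 4, 10, 14, 24], gcd = 2
Change: index 2, 10 -> 81
gcd of the OTHER numbers (without index 2): gcd([30, 4, 14, 24]) = 2
New gcd = gcd(g_others, new_val) = gcd(2, 81) = 1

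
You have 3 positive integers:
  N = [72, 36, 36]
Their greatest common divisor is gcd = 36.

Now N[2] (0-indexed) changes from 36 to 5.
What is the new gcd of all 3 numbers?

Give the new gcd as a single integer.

Numbers: [72, 36, 36], gcd = 36
Change: index 2, 36 -> 5
gcd of the OTHER numbers (without index 2): gcd([72, 36]) = 36
New gcd = gcd(g_others, new_val) = gcd(36, 5) = 1

Answer: 1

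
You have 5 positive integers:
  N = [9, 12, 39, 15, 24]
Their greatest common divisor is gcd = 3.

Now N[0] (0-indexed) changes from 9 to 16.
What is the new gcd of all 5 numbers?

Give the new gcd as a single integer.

Numbers: [9, 12, 39, 15, 24], gcd = 3
Change: index 0, 9 -> 16
gcd of the OTHER numbers (without index 0): gcd([12, 39, 15, 24]) = 3
New gcd = gcd(g_others, new_val) = gcd(3, 16) = 1

Answer: 1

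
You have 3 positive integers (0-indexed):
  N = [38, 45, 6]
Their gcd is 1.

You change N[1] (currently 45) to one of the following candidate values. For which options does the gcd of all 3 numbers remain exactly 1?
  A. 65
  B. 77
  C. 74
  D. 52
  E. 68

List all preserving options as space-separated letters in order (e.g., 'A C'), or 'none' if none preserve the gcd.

Old gcd = 1; gcd of others (without N[1]) = 2
New gcd for candidate v: gcd(2, v). Preserves old gcd iff gcd(2, v) = 1.
  Option A: v=65, gcd(2,65)=1 -> preserves
  Option B: v=77, gcd(2,77)=1 -> preserves
  Option C: v=74, gcd(2,74)=2 -> changes
  Option D: v=52, gcd(2,52)=2 -> changes
  Option E: v=68, gcd(2,68)=2 -> changes

Answer: A B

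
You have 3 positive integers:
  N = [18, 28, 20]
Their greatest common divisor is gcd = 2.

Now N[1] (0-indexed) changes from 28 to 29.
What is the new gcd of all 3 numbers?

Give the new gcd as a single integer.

Numbers: [18, 28, 20], gcd = 2
Change: index 1, 28 -> 29
gcd of the OTHER numbers (without index 1): gcd([18, 20]) = 2
New gcd = gcd(g_others, new_val) = gcd(2, 29) = 1

Answer: 1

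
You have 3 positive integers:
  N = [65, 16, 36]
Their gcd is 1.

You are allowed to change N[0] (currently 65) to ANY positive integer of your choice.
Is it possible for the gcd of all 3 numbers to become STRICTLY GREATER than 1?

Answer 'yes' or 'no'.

Answer: yes

Derivation:
Current gcd = 1
gcd of all OTHER numbers (without N[0]=65): gcd([16, 36]) = 4
The new gcd after any change is gcd(4, new_value).
This can be at most 4.
Since 4 > old gcd 1, the gcd CAN increase (e.g., set N[0] = 4).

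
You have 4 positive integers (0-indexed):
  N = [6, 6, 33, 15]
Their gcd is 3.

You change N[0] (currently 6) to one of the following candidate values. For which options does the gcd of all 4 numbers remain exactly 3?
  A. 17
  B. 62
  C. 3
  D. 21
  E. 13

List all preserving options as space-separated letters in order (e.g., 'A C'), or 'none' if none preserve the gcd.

Answer: C D

Derivation:
Old gcd = 3; gcd of others (without N[0]) = 3
New gcd for candidate v: gcd(3, v). Preserves old gcd iff gcd(3, v) = 3.
  Option A: v=17, gcd(3,17)=1 -> changes
  Option B: v=62, gcd(3,62)=1 -> changes
  Option C: v=3, gcd(3,3)=3 -> preserves
  Option D: v=21, gcd(3,21)=3 -> preserves
  Option E: v=13, gcd(3,13)=1 -> changes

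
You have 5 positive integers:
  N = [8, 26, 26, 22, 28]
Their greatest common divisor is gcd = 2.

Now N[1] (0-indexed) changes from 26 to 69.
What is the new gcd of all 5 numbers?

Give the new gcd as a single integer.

Numbers: [8, 26, 26, 22, 28], gcd = 2
Change: index 1, 26 -> 69
gcd of the OTHER numbers (without index 1): gcd([8, 26, 22, 28]) = 2
New gcd = gcd(g_others, new_val) = gcd(2, 69) = 1

Answer: 1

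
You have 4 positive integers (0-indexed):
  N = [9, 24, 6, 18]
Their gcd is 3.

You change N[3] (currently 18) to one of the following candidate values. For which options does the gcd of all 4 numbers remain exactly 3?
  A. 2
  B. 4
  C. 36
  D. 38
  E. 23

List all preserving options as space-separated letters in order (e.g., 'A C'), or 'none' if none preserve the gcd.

Old gcd = 3; gcd of others (without N[3]) = 3
New gcd for candidate v: gcd(3, v). Preserves old gcd iff gcd(3, v) = 3.
  Option A: v=2, gcd(3,2)=1 -> changes
  Option B: v=4, gcd(3,4)=1 -> changes
  Option C: v=36, gcd(3,36)=3 -> preserves
  Option D: v=38, gcd(3,38)=1 -> changes
  Option E: v=23, gcd(3,23)=1 -> changes

Answer: C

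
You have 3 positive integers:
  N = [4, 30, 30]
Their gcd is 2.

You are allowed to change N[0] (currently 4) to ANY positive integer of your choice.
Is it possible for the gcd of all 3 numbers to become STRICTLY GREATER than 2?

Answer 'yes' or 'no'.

Answer: yes

Derivation:
Current gcd = 2
gcd of all OTHER numbers (without N[0]=4): gcd([30, 30]) = 30
The new gcd after any change is gcd(30, new_value).
This can be at most 30.
Since 30 > old gcd 2, the gcd CAN increase (e.g., set N[0] = 30).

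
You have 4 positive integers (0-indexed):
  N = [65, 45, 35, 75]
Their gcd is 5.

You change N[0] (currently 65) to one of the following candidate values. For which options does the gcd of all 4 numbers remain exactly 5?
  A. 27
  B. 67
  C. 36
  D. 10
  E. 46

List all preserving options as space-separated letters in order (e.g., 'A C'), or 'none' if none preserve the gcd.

Old gcd = 5; gcd of others (without N[0]) = 5
New gcd for candidate v: gcd(5, v). Preserves old gcd iff gcd(5, v) = 5.
  Option A: v=27, gcd(5,27)=1 -> changes
  Option B: v=67, gcd(5,67)=1 -> changes
  Option C: v=36, gcd(5,36)=1 -> changes
  Option D: v=10, gcd(5,10)=5 -> preserves
  Option E: v=46, gcd(5,46)=1 -> changes

Answer: D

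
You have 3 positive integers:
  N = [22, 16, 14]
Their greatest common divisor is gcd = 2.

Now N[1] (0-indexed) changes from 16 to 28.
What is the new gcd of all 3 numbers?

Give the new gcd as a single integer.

Answer: 2

Derivation:
Numbers: [22, 16, 14], gcd = 2
Change: index 1, 16 -> 28
gcd of the OTHER numbers (without index 1): gcd([22, 14]) = 2
New gcd = gcd(g_others, new_val) = gcd(2, 28) = 2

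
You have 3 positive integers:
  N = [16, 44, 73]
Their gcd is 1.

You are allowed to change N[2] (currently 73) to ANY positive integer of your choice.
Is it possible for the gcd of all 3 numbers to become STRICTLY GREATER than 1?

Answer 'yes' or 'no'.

Answer: yes

Derivation:
Current gcd = 1
gcd of all OTHER numbers (without N[2]=73): gcd([16, 44]) = 4
The new gcd after any change is gcd(4, new_value).
This can be at most 4.
Since 4 > old gcd 1, the gcd CAN increase (e.g., set N[2] = 4).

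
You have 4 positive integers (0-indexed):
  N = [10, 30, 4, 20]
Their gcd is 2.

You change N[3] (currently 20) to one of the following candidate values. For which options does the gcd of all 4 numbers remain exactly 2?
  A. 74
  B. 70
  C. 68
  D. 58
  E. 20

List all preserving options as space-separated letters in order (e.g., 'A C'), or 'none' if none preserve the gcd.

Old gcd = 2; gcd of others (without N[3]) = 2
New gcd for candidate v: gcd(2, v). Preserves old gcd iff gcd(2, v) = 2.
  Option A: v=74, gcd(2,74)=2 -> preserves
  Option B: v=70, gcd(2,70)=2 -> preserves
  Option C: v=68, gcd(2,68)=2 -> preserves
  Option D: v=58, gcd(2,58)=2 -> preserves
  Option E: v=20, gcd(2,20)=2 -> preserves

Answer: A B C D E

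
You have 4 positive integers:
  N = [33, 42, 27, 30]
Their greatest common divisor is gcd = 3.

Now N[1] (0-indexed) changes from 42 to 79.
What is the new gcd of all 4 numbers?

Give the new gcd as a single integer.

Numbers: [33, 42, 27, 30], gcd = 3
Change: index 1, 42 -> 79
gcd of the OTHER numbers (without index 1): gcd([33, 27, 30]) = 3
New gcd = gcd(g_others, new_val) = gcd(3, 79) = 1

Answer: 1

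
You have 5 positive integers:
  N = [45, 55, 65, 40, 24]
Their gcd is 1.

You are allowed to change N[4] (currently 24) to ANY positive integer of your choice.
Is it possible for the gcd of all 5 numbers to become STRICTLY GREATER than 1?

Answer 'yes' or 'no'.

Current gcd = 1
gcd of all OTHER numbers (without N[4]=24): gcd([45, 55, 65, 40]) = 5
The new gcd after any change is gcd(5, new_value).
This can be at most 5.
Since 5 > old gcd 1, the gcd CAN increase (e.g., set N[4] = 5).

Answer: yes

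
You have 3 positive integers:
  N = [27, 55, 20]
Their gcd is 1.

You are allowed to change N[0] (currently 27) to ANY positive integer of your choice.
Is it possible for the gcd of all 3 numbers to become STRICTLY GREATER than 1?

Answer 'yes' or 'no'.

Answer: yes

Derivation:
Current gcd = 1
gcd of all OTHER numbers (without N[0]=27): gcd([55, 20]) = 5
The new gcd after any change is gcd(5, new_value).
This can be at most 5.
Since 5 > old gcd 1, the gcd CAN increase (e.g., set N[0] = 5).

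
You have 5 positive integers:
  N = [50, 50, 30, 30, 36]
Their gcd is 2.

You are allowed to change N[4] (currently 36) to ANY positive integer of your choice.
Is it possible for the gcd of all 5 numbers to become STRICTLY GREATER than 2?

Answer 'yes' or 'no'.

Current gcd = 2
gcd of all OTHER numbers (without N[4]=36): gcd([50, 50, 30, 30]) = 10
The new gcd after any change is gcd(10, new_value).
This can be at most 10.
Since 10 > old gcd 2, the gcd CAN increase (e.g., set N[4] = 10).

Answer: yes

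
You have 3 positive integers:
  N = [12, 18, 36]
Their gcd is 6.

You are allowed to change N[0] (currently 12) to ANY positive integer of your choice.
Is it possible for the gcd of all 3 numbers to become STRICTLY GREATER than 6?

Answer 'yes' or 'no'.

Current gcd = 6
gcd of all OTHER numbers (without N[0]=12): gcd([18, 36]) = 18
The new gcd after any change is gcd(18, new_value).
This can be at most 18.
Since 18 > old gcd 6, the gcd CAN increase (e.g., set N[0] = 18).

Answer: yes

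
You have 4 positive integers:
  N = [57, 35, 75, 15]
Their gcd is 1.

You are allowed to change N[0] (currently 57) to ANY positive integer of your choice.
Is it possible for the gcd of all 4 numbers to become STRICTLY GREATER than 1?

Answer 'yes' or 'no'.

Answer: yes

Derivation:
Current gcd = 1
gcd of all OTHER numbers (without N[0]=57): gcd([35, 75, 15]) = 5
The new gcd after any change is gcd(5, new_value).
This can be at most 5.
Since 5 > old gcd 1, the gcd CAN increase (e.g., set N[0] = 5).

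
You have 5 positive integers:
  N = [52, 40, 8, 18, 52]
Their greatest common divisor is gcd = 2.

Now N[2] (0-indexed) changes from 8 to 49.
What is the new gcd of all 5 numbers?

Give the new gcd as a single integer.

Answer: 1

Derivation:
Numbers: [52, 40, 8, 18, 52], gcd = 2
Change: index 2, 8 -> 49
gcd of the OTHER numbers (without index 2): gcd([52, 40, 18, 52]) = 2
New gcd = gcd(g_others, new_val) = gcd(2, 49) = 1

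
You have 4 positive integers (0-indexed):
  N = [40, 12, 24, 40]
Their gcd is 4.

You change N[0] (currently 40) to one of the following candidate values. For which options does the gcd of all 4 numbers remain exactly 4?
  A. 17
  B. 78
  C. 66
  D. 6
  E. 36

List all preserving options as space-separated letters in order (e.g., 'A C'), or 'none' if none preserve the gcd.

Old gcd = 4; gcd of others (without N[0]) = 4
New gcd for candidate v: gcd(4, v). Preserves old gcd iff gcd(4, v) = 4.
  Option A: v=17, gcd(4,17)=1 -> changes
  Option B: v=78, gcd(4,78)=2 -> changes
  Option C: v=66, gcd(4,66)=2 -> changes
  Option D: v=6, gcd(4,6)=2 -> changes
  Option E: v=36, gcd(4,36)=4 -> preserves

Answer: E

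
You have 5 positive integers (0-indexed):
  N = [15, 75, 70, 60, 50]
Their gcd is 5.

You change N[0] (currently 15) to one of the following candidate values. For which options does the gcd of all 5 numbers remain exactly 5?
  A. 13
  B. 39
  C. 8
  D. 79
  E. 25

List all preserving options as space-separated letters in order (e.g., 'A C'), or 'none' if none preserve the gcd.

Answer: E

Derivation:
Old gcd = 5; gcd of others (without N[0]) = 5
New gcd for candidate v: gcd(5, v). Preserves old gcd iff gcd(5, v) = 5.
  Option A: v=13, gcd(5,13)=1 -> changes
  Option B: v=39, gcd(5,39)=1 -> changes
  Option C: v=8, gcd(5,8)=1 -> changes
  Option D: v=79, gcd(5,79)=1 -> changes
  Option E: v=25, gcd(5,25)=5 -> preserves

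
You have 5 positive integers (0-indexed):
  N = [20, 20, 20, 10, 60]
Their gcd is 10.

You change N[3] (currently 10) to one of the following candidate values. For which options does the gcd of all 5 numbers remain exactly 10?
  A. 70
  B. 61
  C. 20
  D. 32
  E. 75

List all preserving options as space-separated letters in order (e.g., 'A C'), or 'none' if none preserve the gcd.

Answer: A

Derivation:
Old gcd = 10; gcd of others (without N[3]) = 20
New gcd for candidate v: gcd(20, v). Preserves old gcd iff gcd(20, v) = 10.
  Option A: v=70, gcd(20,70)=10 -> preserves
  Option B: v=61, gcd(20,61)=1 -> changes
  Option C: v=20, gcd(20,20)=20 -> changes
  Option D: v=32, gcd(20,32)=4 -> changes
  Option E: v=75, gcd(20,75)=5 -> changes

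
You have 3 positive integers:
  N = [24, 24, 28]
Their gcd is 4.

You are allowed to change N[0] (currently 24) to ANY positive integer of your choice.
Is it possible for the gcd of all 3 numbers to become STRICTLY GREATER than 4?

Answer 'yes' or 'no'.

Current gcd = 4
gcd of all OTHER numbers (without N[0]=24): gcd([24, 28]) = 4
The new gcd after any change is gcd(4, new_value).
This can be at most 4.
Since 4 = old gcd 4, the gcd can only stay the same or decrease.

Answer: no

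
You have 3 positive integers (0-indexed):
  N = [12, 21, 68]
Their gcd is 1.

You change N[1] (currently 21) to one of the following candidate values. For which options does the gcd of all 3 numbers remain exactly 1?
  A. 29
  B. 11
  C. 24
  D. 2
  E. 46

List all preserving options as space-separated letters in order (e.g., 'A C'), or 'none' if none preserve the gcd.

Old gcd = 1; gcd of others (without N[1]) = 4
New gcd for candidate v: gcd(4, v). Preserves old gcd iff gcd(4, v) = 1.
  Option A: v=29, gcd(4,29)=1 -> preserves
  Option B: v=11, gcd(4,11)=1 -> preserves
  Option C: v=24, gcd(4,24)=4 -> changes
  Option D: v=2, gcd(4,2)=2 -> changes
  Option E: v=46, gcd(4,46)=2 -> changes

Answer: A B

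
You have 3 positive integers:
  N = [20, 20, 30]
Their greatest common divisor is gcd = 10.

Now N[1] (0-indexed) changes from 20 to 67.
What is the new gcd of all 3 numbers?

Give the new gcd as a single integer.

Answer: 1

Derivation:
Numbers: [20, 20, 30], gcd = 10
Change: index 1, 20 -> 67
gcd of the OTHER numbers (without index 1): gcd([20, 30]) = 10
New gcd = gcd(g_others, new_val) = gcd(10, 67) = 1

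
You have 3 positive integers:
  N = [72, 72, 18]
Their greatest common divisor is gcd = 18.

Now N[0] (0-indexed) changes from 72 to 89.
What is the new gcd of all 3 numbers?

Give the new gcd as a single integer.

Answer: 1

Derivation:
Numbers: [72, 72, 18], gcd = 18
Change: index 0, 72 -> 89
gcd of the OTHER numbers (without index 0): gcd([72, 18]) = 18
New gcd = gcd(g_others, new_val) = gcd(18, 89) = 1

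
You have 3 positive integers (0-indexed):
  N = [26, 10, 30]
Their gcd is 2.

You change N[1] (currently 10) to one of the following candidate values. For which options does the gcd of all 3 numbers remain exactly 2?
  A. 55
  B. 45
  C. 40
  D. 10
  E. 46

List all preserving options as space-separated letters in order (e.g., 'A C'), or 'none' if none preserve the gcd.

Old gcd = 2; gcd of others (without N[1]) = 2
New gcd for candidate v: gcd(2, v). Preserves old gcd iff gcd(2, v) = 2.
  Option A: v=55, gcd(2,55)=1 -> changes
  Option B: v=45, gcd(2,45)=1 -> changes
  Option C: v=40, gcd(2,40)=2 -> preserves
  Option D: v=10, gcd(2,10)=2 -> preserves
  Option E: v=46, gcd(2,46)=2 -> preserves

Answer: C D E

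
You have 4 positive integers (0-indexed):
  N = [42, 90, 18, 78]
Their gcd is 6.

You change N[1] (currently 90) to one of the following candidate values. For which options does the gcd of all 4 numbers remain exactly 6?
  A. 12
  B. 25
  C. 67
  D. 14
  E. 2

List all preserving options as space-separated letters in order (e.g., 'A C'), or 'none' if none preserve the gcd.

Answer: A

Derivation:
Old gcd = 6; gcd of others (without N[1]) = 6
New gcd for candidate v: gcd(6, v). Preserves old gcd iff gcd(6, v) = 6.
  Option A: v=12, gcd(6,12)=6 -> preserves
  Option B: v=25, gcd(6,25)=1 -> changes
  Option C: v=67, gcd(6,67)=1 -> changes
  Option D: v=14, gcd(6,14)=2 -> changes
  Option E: v=2, gcd(6,2)=2 -> changes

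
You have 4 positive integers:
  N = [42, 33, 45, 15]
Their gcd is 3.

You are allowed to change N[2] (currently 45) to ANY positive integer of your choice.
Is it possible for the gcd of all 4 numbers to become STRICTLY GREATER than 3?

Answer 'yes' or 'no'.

Current gcd = 3
gcd of all OTHER numbers (without N[2]=45): gcd([42, 33, 15]) = 3
The new gcd after any change is gcd(3, new_value).
This can be at most 3.
Since 3 = old gcd 3, the gcd can only stay the same or decrease.

Answer: no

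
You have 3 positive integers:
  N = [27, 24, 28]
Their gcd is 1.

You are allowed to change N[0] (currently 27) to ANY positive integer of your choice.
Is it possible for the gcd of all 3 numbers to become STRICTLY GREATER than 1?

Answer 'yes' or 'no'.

Answer: yes

Derivation:
Current gcd = 1
gcd of all OTHER numbers (without N[0]=27): gcd([24, 28]) = 4
The new gcd after any change is gcd(4, new_value).
This can be at most 4.
Since 4 > old gcd 1, the gcd CAN increase (e.g., set N[0] = 4).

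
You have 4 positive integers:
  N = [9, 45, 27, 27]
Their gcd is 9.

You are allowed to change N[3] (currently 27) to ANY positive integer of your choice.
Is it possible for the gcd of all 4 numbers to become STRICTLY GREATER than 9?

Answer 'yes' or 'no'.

Current gcd = 9
gcd of all OTHER numbers (without N[3]=27): gcd([9, 45, 27]) = 9
The new gcd after any change is gcd(9, new_value).
This can be at most 9.
Since 9 = old gcd 9, the gcd can only stay the same or decrease.

Answer: no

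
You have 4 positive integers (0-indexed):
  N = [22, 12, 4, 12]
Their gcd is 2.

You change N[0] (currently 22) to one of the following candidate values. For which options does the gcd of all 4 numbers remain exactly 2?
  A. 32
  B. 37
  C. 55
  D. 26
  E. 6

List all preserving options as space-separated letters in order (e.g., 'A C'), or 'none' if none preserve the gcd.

Old gcd = 2; gcd of others (without N[0]) = 4
New gcd for candidate v: gcd(4, v). Preserves old gcd iff gcd(4, v) = 2.
  Option A: v=32, gcd(4,32)=4 -> changes
  Option B: v=37, gcd(4,37)=1 -> changes
  Option C: v=55, gcd(4,55)=1 -> changes
  Option D: v=26, gcd(4,26)=2 -> preserves
  Option E: v=6, gcd(4,6)=2 -> preserves

Answer: D E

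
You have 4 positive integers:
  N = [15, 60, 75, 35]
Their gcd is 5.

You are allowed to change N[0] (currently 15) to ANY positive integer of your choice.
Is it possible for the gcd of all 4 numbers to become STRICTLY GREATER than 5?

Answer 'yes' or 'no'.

Current gcd = 5
gcd of all OTHER numbers (without N[0]=15): gcd([60, 75, 35]) = 5
The new gcd after any change is gcd(5, new_value).
This can be at most 5.
Since 5 = old gcd 5, the gcd can only stay the same or decrease.

Answer: no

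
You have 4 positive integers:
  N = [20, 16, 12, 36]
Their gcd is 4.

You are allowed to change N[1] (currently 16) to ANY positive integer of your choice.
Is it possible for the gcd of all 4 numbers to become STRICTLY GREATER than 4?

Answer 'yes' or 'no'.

Current gcd = 4
gcd of all OTHER numbers (without N[1]=16): gcd([20, 12, 36]) = 4
The new gcd after any change is gcd(4, new_value).
This can be at most 4.
Since 4 = old gcd 4, the gcd can only stay the same or decrease.

Answer: no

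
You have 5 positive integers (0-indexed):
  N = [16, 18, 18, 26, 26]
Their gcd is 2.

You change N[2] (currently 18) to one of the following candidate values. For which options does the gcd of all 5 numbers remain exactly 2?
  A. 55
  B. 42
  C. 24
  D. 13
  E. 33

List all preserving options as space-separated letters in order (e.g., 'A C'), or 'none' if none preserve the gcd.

Answer: B C

Derivation:
Old gcd = 2; gcd of others (without N[2]) = 2
New gcd for candidate v: gcd(2, v). Preserves old gcd iff gcd(2, v) = 2.
  Option A: v=55, gcd(2,55)=1 -> changes
  Option B: v=42, gcd(2,42)=2 -> preserves
  Option C: v=24, gcd(2,24)=2 -> preserves
  Option D: v=13, gcd(2,13)=1 -> changes
  Option E: v=33, gcd(2,33)=1 -> changes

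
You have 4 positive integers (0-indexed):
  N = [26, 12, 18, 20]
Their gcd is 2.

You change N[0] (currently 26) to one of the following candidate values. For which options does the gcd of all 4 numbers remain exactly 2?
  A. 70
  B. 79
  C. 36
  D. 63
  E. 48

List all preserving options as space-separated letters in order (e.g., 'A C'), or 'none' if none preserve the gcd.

Old gcd = 2; gcd of others (without N[0]) = 2
New gcd for candidate v: gcd(2, v). Preserves old gcd iff gcd(2, v) = 2.
  Option A: v=70, gcd(2,70)=2 -> preserves
  Option B: v=79, gcd(2,79)=1 -> changes
  Option C: v=36, gcd(2,36)=2 -> preserves
  Option D: v=63, gcd(2,63)=1 -> changes
  Option E: v=48, gcd(2,48)=2 -> preserves

Answer: A C E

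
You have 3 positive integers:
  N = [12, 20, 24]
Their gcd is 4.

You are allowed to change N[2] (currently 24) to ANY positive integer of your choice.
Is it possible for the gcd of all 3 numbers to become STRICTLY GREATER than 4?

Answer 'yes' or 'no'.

Answer: no

Derivation:
Current gcd = 4
gcd of all OTHER numbers (without N[2]=24): gcd([12, 20]) = 4
The new gcd after any change is gcd(4, new_value).
This can be at most 4.
Since 4 = old gcd 4, the gcd can only stay the same or decrease.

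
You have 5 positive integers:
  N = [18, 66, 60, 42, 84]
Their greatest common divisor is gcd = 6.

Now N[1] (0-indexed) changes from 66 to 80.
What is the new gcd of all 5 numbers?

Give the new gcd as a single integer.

Numbers: [18, 66, 60, 42, 84], gcd = 6
Change: index 1, 66 -> 80
gcd of the OTHER numbers (without index 1): gcd([18, 60, 42, 84]) = 6
New gcd = gcd(g_others, new_val) = gcd(6, 80) = 2

Answer: 2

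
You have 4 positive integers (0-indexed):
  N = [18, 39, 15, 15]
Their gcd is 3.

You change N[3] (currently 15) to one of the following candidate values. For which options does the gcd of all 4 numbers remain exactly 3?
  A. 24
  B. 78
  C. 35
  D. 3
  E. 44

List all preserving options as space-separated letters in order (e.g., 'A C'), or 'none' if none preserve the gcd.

Old gcd = 3; gcd of others (without N[3]) = 3
New gcd for candidate v: gcd(3, v). Preserves old gcd iff gcd(3, v) = 3.
  Option A: v=24, gcd(3,24)=3 -> preserves
  Option B: v=78, gcd(3,78)=3 -> preserves
  Option C: v=35, gcd(3,35)=1 -> changes
  Option D: v=3, gcd(3,3)=3 -> preserves
  Option E: v=44, gcd(3,44)=1 -> changes

Answer: A B D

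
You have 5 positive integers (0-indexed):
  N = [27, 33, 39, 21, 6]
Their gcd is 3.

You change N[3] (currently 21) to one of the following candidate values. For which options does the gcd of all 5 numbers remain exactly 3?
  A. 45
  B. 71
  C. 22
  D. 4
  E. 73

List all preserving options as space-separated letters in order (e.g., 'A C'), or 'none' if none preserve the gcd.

Old gcd = 3; gcd of others (without N[3]) = 3
New gcd for candidate v: gcd(3, v). Preserves old gcd iff gcd(3, v) = 3.
  Option A: v=45, gcd(3,45)=3 -> preserves
  Option B: v=71, gcd(3,71)=1 -> changes
  Option C: v=22, gcd(3,22)=1 -> changes
  Option D: v=4, gcd(3,4)=1 -> changes
  Option E: v=73, gcd(3,73)=1 -> changes

Answer: A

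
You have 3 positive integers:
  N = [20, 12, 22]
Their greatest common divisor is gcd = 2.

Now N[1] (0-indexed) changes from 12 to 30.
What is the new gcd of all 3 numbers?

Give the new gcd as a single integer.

Answer: 2

Derivation:
Numbers: [20, 12, 22], gcd = 2
Change: index 1, 12 -> 30
gcd of the OTHER numbers (without index 1): gcd([20, 22]) = 2
New gcd = gcd(g_others, new_val) = gcd(2, 30) = 2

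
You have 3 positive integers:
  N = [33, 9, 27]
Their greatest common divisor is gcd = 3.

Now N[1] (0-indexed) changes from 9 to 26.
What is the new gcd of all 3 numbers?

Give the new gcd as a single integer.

Answer: 1

Derivation:
Numbers: [33, 9, 27], gcd = 3
Change: index 1, 9 -> 26
gcd of the OTHER numbers (without index 1): gcd([33, 27]) = 3
New gcd = gcd(g_others, new_val) = gcd(3, 26) = 1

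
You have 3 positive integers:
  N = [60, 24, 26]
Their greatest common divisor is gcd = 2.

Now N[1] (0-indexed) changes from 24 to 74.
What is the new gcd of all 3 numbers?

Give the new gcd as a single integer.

Answer: 2

Derivation:
Numbers: [60, 24, 26], gcd = 2
Change: index 1, 24 -> 74
gcd of the OTHER numbers (without index 1): gcd([60, 26]) = 2
New gcd = gcd(g_others, new_val) = gcd(2, 74) = 2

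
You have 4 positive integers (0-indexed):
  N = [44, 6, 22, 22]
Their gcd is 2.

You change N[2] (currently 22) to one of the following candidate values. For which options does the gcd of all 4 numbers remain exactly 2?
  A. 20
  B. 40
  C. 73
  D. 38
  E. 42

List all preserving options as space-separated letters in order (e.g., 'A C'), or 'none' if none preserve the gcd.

Old gcd = 2; gcd of others (without N[2]) = 2
New gcd for candidate v: gcd(2, v). Preserves old gcd iff gcd(2, v) = 2.
  Option A: v=20, gcd(2,20)=2 -> preserves
  Option B: v=40, gcd(2,40)=2 -> preserves
  Option C: v=73, gcd(2,73)=1 -> changes
  Option D: v=38, gcd(2,38)=2 -> preserves
  Option E: v=42, gcd(2,42)=2 -> preserves

Answer: A B D E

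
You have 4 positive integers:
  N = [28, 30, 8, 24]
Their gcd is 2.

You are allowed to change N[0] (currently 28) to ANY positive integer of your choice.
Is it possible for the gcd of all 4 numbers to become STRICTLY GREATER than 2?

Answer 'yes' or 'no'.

Answer: no

Derivation:
Current gcd = 2
gcd of all OTHER numbers (without N[0]=28): gcd([30, 8, 24]) = 2
The new gcd after any change is gcd(2, new_value).
This can be at most 2.
Since 2 = old gcd 2, the gcd can only stay the same or decrease.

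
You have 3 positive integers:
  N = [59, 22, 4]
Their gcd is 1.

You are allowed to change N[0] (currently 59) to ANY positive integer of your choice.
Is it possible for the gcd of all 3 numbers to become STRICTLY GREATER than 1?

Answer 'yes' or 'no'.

Current gcd = 1
gcd of all OTHER numbers (without N[0]=59): gcd([22, 4]) = 2
The new gcd after any change is gcd(2, new_value).
This can be at most 2.
Since 2 > old gcd 1, the gcd CAN increase (e.g., set N[0] = 2).

Answer: yes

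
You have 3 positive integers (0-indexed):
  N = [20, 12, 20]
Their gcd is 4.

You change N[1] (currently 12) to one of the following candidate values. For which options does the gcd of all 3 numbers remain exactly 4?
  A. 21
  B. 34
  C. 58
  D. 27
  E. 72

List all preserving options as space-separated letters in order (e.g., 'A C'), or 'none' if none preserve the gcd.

Old gcd = 4; gcd of others (without N[1]) = 20
New gcd for candidate v: gcd(20, v). Preserves old gcd iff gcd(20, v) = 4.
  Option A: v=21, gcd(20,21)=1 -> changes
  Option B: v=34, gcd(20,34)=2 -> changes
  Option C: v=58, gcd(20,58)=2 -> changes
  Option D: v=27, gcd(20,27)=1 -> changes
  Option E: v=72, gcd(20,72)=4 -> preserves

Answer: E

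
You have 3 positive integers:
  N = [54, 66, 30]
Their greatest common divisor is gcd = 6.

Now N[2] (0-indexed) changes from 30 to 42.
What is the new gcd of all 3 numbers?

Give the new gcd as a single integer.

Numbers: [54, 66, 30], gcd = 6
Change: index 2, 30 -> 42
gcd of the OTHER numbers (without index 2): gcd([54, 66]) = 6
New gcd = gcd(g_others, new_val) = gcd(6, 42) = 6

Answer: 6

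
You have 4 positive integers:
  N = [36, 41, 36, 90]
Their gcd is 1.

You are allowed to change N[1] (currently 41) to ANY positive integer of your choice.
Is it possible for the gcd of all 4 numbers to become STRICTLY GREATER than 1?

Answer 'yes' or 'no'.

Current gcd = 1
gcd of all OTHER numbers (without N[1]=41): gcd([36, 36, 90]) = 18
The new gcd after any change is gcd(18, new_value).
This can be at most 18.
Since 18 > old gcd 1, the gcd CAN increase (e.g., set N[1] = 18).

Answer: yes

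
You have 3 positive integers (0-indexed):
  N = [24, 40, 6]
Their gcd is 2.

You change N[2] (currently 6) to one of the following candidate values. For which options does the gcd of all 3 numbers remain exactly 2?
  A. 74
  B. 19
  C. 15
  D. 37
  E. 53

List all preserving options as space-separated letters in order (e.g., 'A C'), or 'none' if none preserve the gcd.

Old gcd = 2; gcd of others (without N[2]) = 8
New gcd for candidate v: gcd(8, v). Preserves old gcd iff gcd(8, v) = 2.
  Option A: v=74, gcd(8,74)=2 -> preserves
  Option B: v=19, gcd(8,19)=1 -> changes
  Option C: v=15, gcd(8,15)=1 -> changes
  Option D: v=37, gcd(8,37)=1 -> changes
  Option E: v=53, gcd(8,53)=1 -> changes

Answer: A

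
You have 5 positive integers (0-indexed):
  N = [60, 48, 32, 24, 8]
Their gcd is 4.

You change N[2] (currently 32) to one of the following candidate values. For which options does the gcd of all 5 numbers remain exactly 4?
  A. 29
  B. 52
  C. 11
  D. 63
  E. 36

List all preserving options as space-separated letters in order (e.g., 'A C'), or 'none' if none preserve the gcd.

Old gcd = 4; gcd of others (without N[2]) = 4
New gcd for candidate v: gcd(4, v). Preserves old gcd iff gcd(4, v) = 4.
  Option A: v=29, gcd(4,29)=1 -> changes
  Option B: v=52, gcd(4,52)=4 -> preserves
  Option C: v=11, gcd(4,11)=1 -> changes
  Option D: v=63, gcd(4,63)=1 -> changes
  Option E: v=36, gcd(4,36)=4 -> preserves

Answer: B E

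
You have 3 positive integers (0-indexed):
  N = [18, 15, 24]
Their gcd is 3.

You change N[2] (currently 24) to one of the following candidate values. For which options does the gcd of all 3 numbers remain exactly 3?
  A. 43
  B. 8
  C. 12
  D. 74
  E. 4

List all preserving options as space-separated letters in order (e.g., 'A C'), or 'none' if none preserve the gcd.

Old gcd = 3; gcd of others (without N[2]) = 3
New gcd for candidate v: gcd(3, v). Preserves old gcd iff gcd(3, v) = 3.
  Option A: v=43, gcd(3,43)=1 -> changes
  Option B: v=8, gcd(3,8)=1 -> changes
  Option C: v=12, gcd(3,12)=3 -> preserves
  Option D: v=74, gcd(3,74)=1 -> changes
  Option E: v=4, gcd(3,4)=1 -> changes

Answer: C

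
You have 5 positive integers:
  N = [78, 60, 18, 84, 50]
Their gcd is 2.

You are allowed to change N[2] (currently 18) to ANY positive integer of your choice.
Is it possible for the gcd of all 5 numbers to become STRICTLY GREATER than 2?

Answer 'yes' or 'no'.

Answer: no

Derivation:
Current gcd = 2
gcd of all OTHER numbers (without N[2]=18): gcd([78, 60, 84, 50]) = 2
The new gcd after any change is gcd(2, new_value).
This can be at most 2.
Since 2 = old gcd 2, the gcd can only stay the same or decrease.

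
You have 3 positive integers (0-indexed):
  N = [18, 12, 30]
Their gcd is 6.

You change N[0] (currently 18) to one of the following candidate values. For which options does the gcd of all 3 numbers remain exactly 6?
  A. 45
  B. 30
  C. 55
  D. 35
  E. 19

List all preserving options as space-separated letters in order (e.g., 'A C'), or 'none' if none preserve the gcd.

Old gcd = 6; gcd of others (without N[0]) = 6
New gcd for candidate v: gcd(6, v). Preserves old gcd iff gcd(6, v) = 6.
  Option A: v=45, gcd(6,45)=3 -> changes
  Option B: v=30, gcd(6,30)=6 -> preserves
  Option C: v=55, gcd(6,55)=1 -> changes
  Option D: v=35, gcd(6,35)=1 -> changes
  Option E: v=19, gcd(6,19)=1 -> changes

Answer: B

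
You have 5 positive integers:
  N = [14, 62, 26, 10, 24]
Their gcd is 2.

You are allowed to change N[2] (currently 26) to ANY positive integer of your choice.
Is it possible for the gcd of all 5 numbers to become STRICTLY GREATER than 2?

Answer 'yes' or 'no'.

Current gcd = 2
gcd of all OTHER numbers (without N[2]=26): gcd([14, 62, 10, 24]) = 2
The new gcd after any change is gcd(2, new_value).
This can be at most 2.
Since 2 = old gcd 2, the gcd can only stay the same or decrease.

Answer: no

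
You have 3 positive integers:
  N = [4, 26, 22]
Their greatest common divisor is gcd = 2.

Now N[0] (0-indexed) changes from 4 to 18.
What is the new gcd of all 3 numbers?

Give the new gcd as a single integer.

Numbers: [4, 26, 22], gcd = 2
Change: index 0, 4 -> 18
gcd of the OTHER numbers (without index 0): gcd([26, 22]) = 2
New gcd = gcd(g_others, new_val) = gcd(2, 18) = 2

Answer: 2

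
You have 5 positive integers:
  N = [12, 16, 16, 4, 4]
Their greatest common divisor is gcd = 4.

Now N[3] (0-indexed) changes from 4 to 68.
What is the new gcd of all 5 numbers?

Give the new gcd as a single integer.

Answer: 4

Derivation:
Numbers: [12, 16, 16, 4, 4], gcd = 4
Change: index 3, 4 -> 68
gcd of the OTHER numbers (without index 3): gcd([12, 16, 16, 4]) = 4
New gcd = gcd(g_others, new_val) = gcd(4, 68) = 4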